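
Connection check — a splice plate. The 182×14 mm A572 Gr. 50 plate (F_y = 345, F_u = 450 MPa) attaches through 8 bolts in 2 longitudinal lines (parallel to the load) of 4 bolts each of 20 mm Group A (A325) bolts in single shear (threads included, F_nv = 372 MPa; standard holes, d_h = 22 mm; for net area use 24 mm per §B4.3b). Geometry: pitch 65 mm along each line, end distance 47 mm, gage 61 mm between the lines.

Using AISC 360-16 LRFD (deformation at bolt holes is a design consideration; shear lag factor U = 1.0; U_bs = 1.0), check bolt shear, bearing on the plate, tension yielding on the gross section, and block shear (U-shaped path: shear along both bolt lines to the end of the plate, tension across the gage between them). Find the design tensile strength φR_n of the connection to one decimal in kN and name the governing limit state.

Bolt shear: A_b = π(20)²/4 = 314.16 mm². φR_n = 0.75 × 372 × 314.16 × 8 × 1 = 701.2 kN.
Bearing (14 mm plate, F_u = 450 MPa): end bolts L_c = 47 − 22/2 = 36, R_n = min(1.2×36×14×450, 2.4×20×14×450) = 272.16 kN/bolt; interior L_c = 65 − 22 = 43, R_n = 302.4 kN/bolt. φR_n = 0.75 × (2×272.16 + 6×302.4) = 1769.0 kN.
Tension yield (gross): A_g = 182×14 = 2548 mm². φR_n = 0.90 × 345 × 2548 = 791.2 kN.
Block shear: shear path 2×[47+3×65] = 2×242 mm, A_gv = 6776, A_nv = 2×(242 − 3.5×24)×14 = 4424 mm²; tension across gage: (61 − 1×24)×14 = 518 mm². R_n = min(0.6×450×4424, 0.6×345×6776) + 1.0×450×518 = min(1194.5, 1402.6) + 233.1 = 1427.6 kN. φR_n = 0.75 × 1427.6 = 1070.7 kN.
Governing: min(701.2, 1769.0, 791.2, 1070.7) = 701.2 kN → bolt shear.

701.2 kN (bolt shear governs)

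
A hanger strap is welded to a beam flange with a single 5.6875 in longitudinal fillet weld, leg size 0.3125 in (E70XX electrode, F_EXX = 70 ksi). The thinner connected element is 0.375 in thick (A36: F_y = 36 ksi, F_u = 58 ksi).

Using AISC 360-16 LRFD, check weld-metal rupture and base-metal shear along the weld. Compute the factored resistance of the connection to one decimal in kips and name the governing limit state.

39.6 kips (weld metal governs)

Weld metal: throat = 0.707×0.3125 = 0.22094 in, L = 5.6875 in. φR_n = 0.75 × 0.6 × 70 × 0.22094 × 5.6875 = 39.6 kips.
Base metal shear (0.375 in plate): yield φR_n = 1.0×0.6×36×0.375×5.6875 = 46.1 kips; rupture φR_n = 0.75×0.6×58×0.375×5.6875 = 55.7 kips; take 46.1 kips (yield).
Governing: min(39.6, 46.1) = 39.6 kips → weld metal.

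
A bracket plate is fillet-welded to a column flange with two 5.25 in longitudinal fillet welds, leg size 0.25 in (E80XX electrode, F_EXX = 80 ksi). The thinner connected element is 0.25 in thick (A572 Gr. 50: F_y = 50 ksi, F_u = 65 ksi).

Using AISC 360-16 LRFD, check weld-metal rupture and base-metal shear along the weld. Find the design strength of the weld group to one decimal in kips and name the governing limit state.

66.8 kips (weld metal governs)

Weld metal: throat = 0.707×0.25 = 0.17675 in, L = 2×5.25 = 10.5 in. φR_n = 0.75 × 0.6 × 80 × 0.17675 × 10.5 = 66.8 kips.
Base metal shear (0.25 in plate): yield φR_n = 1.0×0.6×50×0.25×10.5 = 78.8 kips; rupture φR_n = 0.75×0.6×65×0.25×10.5 = 76.8 kips; take 76.8 kips (rupture).
Governing: min(66.8, 76.8) = 66.8 kips → weld metal.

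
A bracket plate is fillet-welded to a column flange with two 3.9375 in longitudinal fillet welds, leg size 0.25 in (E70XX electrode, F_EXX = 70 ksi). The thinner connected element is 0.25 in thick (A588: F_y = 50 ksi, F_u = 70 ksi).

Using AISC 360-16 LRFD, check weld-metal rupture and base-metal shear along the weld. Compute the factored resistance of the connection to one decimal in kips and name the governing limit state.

43.8 kips (weld metal governs)

Weld metal: throat = 0.707×0.25 = 0.17675 in, L = 2×3.9375 = 7.875 in. φR_n = 0.75 × 0.6 × 70 × 0.17675 × 7.875 = 43.8 kips.
Base metal shear (0.25 in plate): yield φR_n = 1.0×0.6×50×0.25×7.875 = 59.1 kips; rupture φR_n = 0.75×0.6×70×0.25×7.875 = 62.0 kips; take 59.1 kips (yield).
Governing: min(43.8, 59.1) = 43.8 kips → weld metal.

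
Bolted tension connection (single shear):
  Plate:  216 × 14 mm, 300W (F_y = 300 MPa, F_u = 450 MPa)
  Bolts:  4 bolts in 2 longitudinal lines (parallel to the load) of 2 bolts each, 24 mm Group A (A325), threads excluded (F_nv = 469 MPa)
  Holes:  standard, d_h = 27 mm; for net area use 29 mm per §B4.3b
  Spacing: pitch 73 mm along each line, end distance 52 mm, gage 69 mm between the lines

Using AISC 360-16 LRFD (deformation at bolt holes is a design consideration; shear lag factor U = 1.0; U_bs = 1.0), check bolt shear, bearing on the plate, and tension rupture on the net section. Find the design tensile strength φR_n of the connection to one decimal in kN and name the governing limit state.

Bolt shear: A_b = π(24)²/4 = 452.39 mm². φR_n = 0.75 × 469 × 452.39 × 4 × 1 = 636.5 kN.
Bearing (14 mm plate, F_u = 450 MPa): end bolts L_c = 52 − 27/2 = 38.5, R_n = min(1.2×38.5×14×450, 2.4×24×14×450) = 291.06 kN/bolt; interior L_c = 73 − 27 = 46, R_n = 347.76 kN/bolt. φR_n = 0.75 × (2×291.06 + 2×347.76) = 958.2 kN.
Tension rupture (net): A_n = (216 − 2×29)×14 = 2212 mm² (U = 1.0, A_e = A_n). φR_n = 0.75 × 450 × 2212 = 746.6 kN.
Governing: min(636.5, 958.2, 746.6) = 636.5 kN → bolt shear.

636.5 kN (bolt shear governs)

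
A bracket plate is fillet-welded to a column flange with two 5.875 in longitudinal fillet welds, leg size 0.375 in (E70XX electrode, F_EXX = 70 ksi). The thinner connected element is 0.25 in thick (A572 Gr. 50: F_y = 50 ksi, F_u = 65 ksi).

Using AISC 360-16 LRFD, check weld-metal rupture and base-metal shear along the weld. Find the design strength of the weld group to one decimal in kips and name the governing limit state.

85.9 kips (base-metal shear governs)

Weld metal: throat = 0.707×0.375 = 0.26513 in, L = 2×5.875 = 11.75 in. φR_n = 0.75 × 0.6 × 70 × 0.26513 × 11.75 = 98.1 kips.
Base metal shear (0.25 in plate): yield φR_n = 1.0×0.6×50×0.25×11.75 = 88.1 kips; rupture φR_n = 0.75×0.6×65×0.25×11.75 = 85.9 kips; take 85.9 kips (rupture).
Governing: min(98.1, 85.9) = 85.9 kips → base-metal shear.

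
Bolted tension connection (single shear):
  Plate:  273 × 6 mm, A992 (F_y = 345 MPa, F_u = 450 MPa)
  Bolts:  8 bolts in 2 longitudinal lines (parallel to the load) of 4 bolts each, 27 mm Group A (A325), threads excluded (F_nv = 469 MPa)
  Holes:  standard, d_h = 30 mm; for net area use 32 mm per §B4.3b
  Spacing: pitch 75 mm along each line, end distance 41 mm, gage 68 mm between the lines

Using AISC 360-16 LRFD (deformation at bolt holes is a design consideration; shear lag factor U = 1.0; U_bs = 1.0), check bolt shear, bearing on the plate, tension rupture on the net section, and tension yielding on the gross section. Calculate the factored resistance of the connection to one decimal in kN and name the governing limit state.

Bolt shear: A_b = π(27)²/4 = 572.56 mm². φR_n = 0.75 × 469 × 572.56 × 8 × 1 = 1611.2 kN.
Bearing (6 mm plate, F_u = 450 MPa): end bolts L_c = 41 − 30/2 = 26, R_n = min(1.2×26×6×450, 2.4×27×6×450) = 84.24 kN/bolt; interior L_c = 75 − 30 = 45, R_n = 145.8 kN/bolt. φR_n = 0.75 × (2×84.24 + 6×145.8) = 782.5 kN.
Tension rupture (net): A_n = (273 − 2×32)×6 = 1254 mm² (U = 1.0, A_e = A_n). φR_n = 0.75 × 450 × 1254 = 423.2 kN.
Tension yield (gross): A_g = 273×6 = 1638 mm². φR_n = 0.90 × 345 × 1638 = 508.6 kN.
Governing: min(1611.2, 782.5, 423.2, 508.6) = 423.2 kN → net-section rupture.

423.2 kN (net-section rupture governs)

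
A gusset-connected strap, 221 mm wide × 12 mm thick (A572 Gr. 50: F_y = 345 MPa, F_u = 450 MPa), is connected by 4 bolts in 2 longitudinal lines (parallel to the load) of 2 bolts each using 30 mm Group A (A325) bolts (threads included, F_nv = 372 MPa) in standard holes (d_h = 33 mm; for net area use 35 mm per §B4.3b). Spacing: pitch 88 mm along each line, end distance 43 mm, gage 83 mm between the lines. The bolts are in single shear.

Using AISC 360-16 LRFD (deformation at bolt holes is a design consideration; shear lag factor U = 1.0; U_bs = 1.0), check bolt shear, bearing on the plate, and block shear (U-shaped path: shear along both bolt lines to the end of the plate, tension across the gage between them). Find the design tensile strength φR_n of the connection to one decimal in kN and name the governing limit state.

Bolt shear: A_b = π(30)²/4 = 706.86 mm². φR_n = 0.75 × 372 × 706.86 × 4 × 1 = 788.9 kN.
Bearing (12 mm plate, F_u = 450 MPa): end bolts L_c = 43 − 33/2 = 26.5, R_n = min(1.2×26.5×12×450, 2.4×30×12×450) = 171.72 kN/bolt; interior L_c = 88 − 33 = 55, R_n = 356.4 kN/bolt. φR_n = 0.75 × (2×171.72 + 2×356.4) = 792.2 kN.
Block shear: shear path 2×[43+1×88] = 2×131 mm, A_gv = 3144, A_nv = 2×(131 − 1.5×35)×12 = 1884 mm²; tension across gage: (83 − 1×35)×12 = 576 mm². R_n = min(0.6×450×1884, 0.6×345×3144) + 1.0×450×576 = min(508.68, 650.81) + 259.2 = 767.88 kN. φR_n = 0.75 × 767.88 = 575.9 kN.
Governing: min(788.9, 792.2, 575.9) = 575.9 kN → block shear.

575.9 kN (block shear governs)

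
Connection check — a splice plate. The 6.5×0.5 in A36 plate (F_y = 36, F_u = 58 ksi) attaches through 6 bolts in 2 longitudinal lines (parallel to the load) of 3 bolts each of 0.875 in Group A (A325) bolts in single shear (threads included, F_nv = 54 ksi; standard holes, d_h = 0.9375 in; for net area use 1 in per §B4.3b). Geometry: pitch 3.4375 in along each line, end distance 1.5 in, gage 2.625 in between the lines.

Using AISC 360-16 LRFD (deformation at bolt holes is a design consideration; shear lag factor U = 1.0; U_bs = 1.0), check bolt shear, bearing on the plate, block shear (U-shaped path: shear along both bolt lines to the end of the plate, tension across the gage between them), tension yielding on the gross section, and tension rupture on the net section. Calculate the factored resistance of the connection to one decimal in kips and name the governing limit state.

97.9 kips (net-section rupture governs)

Bolt shear: A_b = π(0.875)²/4 = 0.60132 in². φR_n = 0.75 × 54 × 0.60132 × 6 × 1 = 146.1 kips.
Bearing (0.5 in plate, F_u = 58 ksi): end bolts L_c = 1.5 − 0.9375/2 = 1.03125, R_n = min(1.2×1.03125×0.5×58, 2.4×0.875×0.5×58) = 35.888 kips/bolt; interior L_c = 3.4375 − 0.9375 = 2.5, R_n = 60.9 kips/bolt. φR_n = 0.75 × (2×35.888 + 4×60.9) = 236.5 kips.
Block shear: shear path 2×[1.5+2×3.4375] = 2×8.375 in, A_gv = 8.375, A_nv = 2×(8.375 − 2.5×1)×0.5 = 5.875 in²; tension across gage: (2.625 − 1×1)×0.5 = 0.8125 in². R_n = min(0.6×58×5.875, 0.6×36×8.375) + 1.0×58×0.8125 = min(204.45, 180.9) + 47.125 = 228.03 kips. φR_n = 0.75 × 228.03 = 171.0 kips.
Tension yield (gross): A_g = 6.5×0.5 = 3.25 in². φR_n = 0.90 × 36 × 3.25 = 105.3 kips.
Tension rupture (net): A_n = (6.5 − 2×1)×0.5 = 2.25 in² (U = 1.0, A_e = A_n). φR_n = 0.75 × 58 × 2.25 = 97.9 kips.
Governing: min(146.1, 236.5, 171.0, 105.3, 97.9) = 97.9 kips → net-section rupture.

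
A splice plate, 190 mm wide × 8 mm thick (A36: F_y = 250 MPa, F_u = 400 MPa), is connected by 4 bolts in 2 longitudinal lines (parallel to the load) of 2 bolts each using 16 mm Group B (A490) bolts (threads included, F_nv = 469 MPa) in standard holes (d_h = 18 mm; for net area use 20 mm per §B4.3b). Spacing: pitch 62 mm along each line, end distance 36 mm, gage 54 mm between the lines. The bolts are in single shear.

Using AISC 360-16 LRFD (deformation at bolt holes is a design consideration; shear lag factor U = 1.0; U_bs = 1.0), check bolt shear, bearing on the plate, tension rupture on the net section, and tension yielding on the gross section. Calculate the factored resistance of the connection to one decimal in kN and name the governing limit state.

Bolt shear: A_b = π(16)²/4 = 201.06 mm². φR_n = 0.75 × 469 × 201.06 × 4 × 1 = 282.9 kN.
Bearing (8 mm plate, F_u = 400 MPa): end bolts L_c = 36 − 18/2 = 27, R_n = min(1.2×27×8×400, 2.4×16×8×400) = 103.68 kN/bolt; interior L_c = 62 − 18 = 44, R_n = 122.88 kN/bolt. φR_n = 0.75 × (2×103.68 + 2×122.88) = 339.8 kN.
Tension rupture (net): A_n = (190 − 2×20)×8 = 1200 mm² (U = 1.0, A_e = A_n). φR_n = 0.75 × 400 × 1200 = 360.0 kN.
Tension yield (gross): A_g = 190×8 = 1520 mm². φR_n = 0.90 × 250 × 1520 = 342.0 kN.
Governing: min(282.9, 339.8, 360.0, 342.0) = 282.9 kN → bolt shear.

282.9 kN (bolt shear governs)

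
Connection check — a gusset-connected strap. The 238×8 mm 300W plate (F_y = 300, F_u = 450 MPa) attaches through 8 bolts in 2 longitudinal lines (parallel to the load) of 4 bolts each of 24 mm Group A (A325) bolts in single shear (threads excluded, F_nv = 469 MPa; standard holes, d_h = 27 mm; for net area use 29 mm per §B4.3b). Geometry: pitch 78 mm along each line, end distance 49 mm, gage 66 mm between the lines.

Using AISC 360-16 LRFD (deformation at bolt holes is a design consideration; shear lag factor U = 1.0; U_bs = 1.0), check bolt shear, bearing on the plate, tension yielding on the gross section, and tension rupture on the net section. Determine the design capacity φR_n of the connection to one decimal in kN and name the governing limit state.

486.0 kN (net-section rupture governs)

Bolt shear: A_b = π(24)²/4 = 452.39 mm². φR_n = 0.75 × 469 × 452.39 × 8 × 1 = 1273.0 kN.
Bearing (8 mm plate, F_u = 450 MPa): end bolts L_c = 49 − 27/2 = 35.5, R_n = min(1.2×35.5×8×450, 2.4×24×8×450) = 153.36 kN/bolt; interior L_c = 78 − 27 = 51, R_n = 207.36 kN/bolt. φR_n = 0.75 × (2×153.36 + 6×207.36) = 1163.2 kN.
Tension yield (gross): A_g = 238×8 = 1904 mm². φR_n = 0.90 × 300 × 1904 = 514.1 kN.
Tension rupture (net): A_n = (238 − 2×29)×8 = 1440 mm² (U = 1.0, A_e = A_n). φR_n = 0.75 × 450 × 1440 = 486.0 kN.
Governing: min(1273.0, 1163.2, 514.1, 486.0) = 486.0 kN → net-section rupture.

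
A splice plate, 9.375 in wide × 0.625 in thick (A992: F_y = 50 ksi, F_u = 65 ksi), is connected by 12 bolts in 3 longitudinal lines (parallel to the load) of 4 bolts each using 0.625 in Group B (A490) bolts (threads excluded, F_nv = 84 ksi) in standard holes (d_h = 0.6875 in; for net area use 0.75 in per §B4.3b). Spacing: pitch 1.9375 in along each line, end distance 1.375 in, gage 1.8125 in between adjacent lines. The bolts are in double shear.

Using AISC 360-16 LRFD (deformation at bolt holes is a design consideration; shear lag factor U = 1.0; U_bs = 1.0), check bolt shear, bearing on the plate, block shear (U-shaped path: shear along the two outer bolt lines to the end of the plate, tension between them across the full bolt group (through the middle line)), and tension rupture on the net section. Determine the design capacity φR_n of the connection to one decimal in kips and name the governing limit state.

217.1 kips (net-section rupture governs)

Bolt shear: A_b = π(0.625)²/4 = 0.3068 in². φR_n = 0.75 × 84 × 0.3068 × 12 × 2 = 463.9 kips.
Bearing (0.625 in plate, F_u = 65 ksi): end bolts L_c = 1.375 − 0.6875/2 = 1.03125, R_n = min(1.2×1.03125×0.625×65, 2.4×0.625×0.625×65) = 50.273 kips/bolt; interior L_c = 1.9375 − 0.6875 = 1.25, R_n = 60.938 kips/bolt. φR_n = 0.75 × (3×50.273 + 9×60.938) = 524.4 kips.
Block shear: shear path 2×[1.375+3×1.9375] = 2×7.1875 in, A_gv = 8.9844, A_nv = 2×(7.1875 − 3.5×0.75)×0.625 = 5.7031 in²; tension across gage: (3.625 − 2×0.75)×0.625 = 1.3281 in². R_n = min(0.6×65×5.7031, 0.6×50×8.9844) + 1.0×65×1.3281 = min(222.42, 269.53) + 86.327 = 308.75 kips. φR_n = 0.75 × 308.75 = 231.6 kips.
Tension rupture (net): A_n = (9.375 − 3×0.75)×0.625 = 4.4531 in² (U = 1.0, A_e = A_n). φR_n = 0.75 × 65 × 4.4531 = 217.1 kips.
Governing: min(463.9, 524.4, 231.6, 217.1) = 217.1 kips → net-section rupture.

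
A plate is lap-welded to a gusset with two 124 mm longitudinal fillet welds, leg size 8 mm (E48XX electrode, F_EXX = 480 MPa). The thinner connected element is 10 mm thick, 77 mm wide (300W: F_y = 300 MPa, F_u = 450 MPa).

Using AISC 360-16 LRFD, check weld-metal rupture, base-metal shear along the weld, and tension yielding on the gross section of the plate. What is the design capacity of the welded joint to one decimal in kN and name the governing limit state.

Weld metal: throat = 0.707×8 = 5.656 mm, L = 2×124 = 248 mm. φR_n = 0.75 × 0.6 × 480 × 5.656 × 248 = 303.0 kN.
Base metal shear (10 mm plate): yield φR_n = 1.0×0.6×300×10×248 = 446.4 kN; rupture φR_n = 0.75×0.6×450×10×248 = 502.2 kN; take 446.4 kN (yield).
Tension yield (gross): A_g = 77×10 = 770 mm². φR_n = 0.90 × 300 × 770 = 207.9 kN.
Governing: min(303.0, 446.4, 207.9) = 207.9 kN → gross-section yield.

207.9 kN (gross-section yield governs)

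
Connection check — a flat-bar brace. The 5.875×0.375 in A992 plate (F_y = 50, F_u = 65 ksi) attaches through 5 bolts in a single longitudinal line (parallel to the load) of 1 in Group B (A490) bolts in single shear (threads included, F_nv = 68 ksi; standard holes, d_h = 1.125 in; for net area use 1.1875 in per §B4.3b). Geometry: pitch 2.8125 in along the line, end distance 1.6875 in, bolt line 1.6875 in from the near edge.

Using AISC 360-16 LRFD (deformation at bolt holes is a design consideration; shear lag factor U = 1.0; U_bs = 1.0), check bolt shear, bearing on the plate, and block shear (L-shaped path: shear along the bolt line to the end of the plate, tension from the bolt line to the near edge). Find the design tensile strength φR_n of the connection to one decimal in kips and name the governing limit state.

Bolt shear: A_b = π(1)²/4 = 0.7854 in². φR_n = 0.75 × 68 × 0.7854 × 5 × 1 = 200.3 kips.
Bearing (0.375 in plate, F_u = 65 ksi): end bolts L_c = 1.6875 − 1.125/2 = 1.125, R_n = min(1.2×1.125×0.375×65, 2.4×1×0.375×65) = 32.906 kips/bolt; interior L_c = 2.8125 − 1.125 = 1.6875, R_n = 49.359 kips/bolt. φR_n = 0.75 × (1×32.906 + 4×49.359) = 172.8 kips.
Block shear: shear path 1×[1.6875+4×2.8125] = 1×12.9375 in, A_gv = 4.8516, A_nv = 1×(12.9375 − 4.5×1.1875)×0.375 = 2.8477 in²; tension to near edge: (1.6875 − 0.5×1.1875)×0.375 = 0.41016 in². R_n = min(0.6×65×2.8477, 0.6×50×4.8516) + 1.0×65×0.41016 = min(111.06, 145.55) + 26.66 = 137.72 kips. φR_n = 0.75 × 137.72 = 103.3 kips.
Governing: min(200.3, 172.8, 103.3) = 103.3 kips → block shear.

103.3 kips (block shear governs)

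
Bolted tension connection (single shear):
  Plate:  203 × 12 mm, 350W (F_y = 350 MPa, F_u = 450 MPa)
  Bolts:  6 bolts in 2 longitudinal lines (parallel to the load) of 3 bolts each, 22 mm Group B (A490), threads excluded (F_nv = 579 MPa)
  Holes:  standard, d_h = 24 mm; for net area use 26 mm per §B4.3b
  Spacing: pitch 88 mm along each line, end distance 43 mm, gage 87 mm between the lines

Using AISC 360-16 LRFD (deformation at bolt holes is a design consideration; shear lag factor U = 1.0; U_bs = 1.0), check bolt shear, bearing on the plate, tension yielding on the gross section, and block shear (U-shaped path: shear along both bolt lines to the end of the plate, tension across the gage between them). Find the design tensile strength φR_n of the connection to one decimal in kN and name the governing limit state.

Bolt shear: A_b = π(22)²/4 = 380.13 mm². φR_n = 0.75 × 579 × 380.13 × 6 × 1 = 990.4 kN.
Bearing (12 mm plate, F_u = 450 MPa): end bolts L_c = 43 − 24/2 = 31, R_n = min(1.2×31×12×450, 2.4×22×12×450) = 200.88 kN/bolt; interior L_c = 88 − 24 = 64, R_n = 285.12 kN/bolt. φR_n = 0.75 × (2×200.88 + 4×285.12) = 1156.7 kN.
Tension yield (gross): A_g = 203×12 = 2436 mm². φR_n = 0.90 × 350 × 2436 = 767.3 kN.
Block shear: shear path 2×[43+2×88] = 2×219 mm, A_gv = 5256, A_nv = 2×(219 − 2.5×26)×12 = 3696 mm²; tension across gage: (87 − 1×26)×12 = 732 mm². R_n = min(0.6×450×3696, 0.6×350×5256) + 1.0×450×732 = min(997.92, 1103.8) + 329.4 = 1327.3 kN. φR_n = 0.75 × 1327.3 = 995.5 kN.
Governing: min(990.4, 1156.7, 767.3, 995.5) = 767.3 kN → gross-section yield.

767.3 kN (gross-section yield governs)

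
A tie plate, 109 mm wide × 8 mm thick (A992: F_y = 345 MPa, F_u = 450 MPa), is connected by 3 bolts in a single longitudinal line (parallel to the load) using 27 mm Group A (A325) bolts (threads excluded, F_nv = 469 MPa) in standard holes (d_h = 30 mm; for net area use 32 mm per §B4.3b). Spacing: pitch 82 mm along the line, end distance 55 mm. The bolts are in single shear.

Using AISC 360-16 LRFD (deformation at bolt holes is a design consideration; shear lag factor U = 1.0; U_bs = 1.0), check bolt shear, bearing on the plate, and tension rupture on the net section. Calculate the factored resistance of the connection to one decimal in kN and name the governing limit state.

207.9 kN (net-section rupture governs)

Bolt shear: A_b = π(27)²/4 = 572.56 mm². φR_n = 0.75 × 469 × 572.56 × 3 × 1 = 604.2 kN.
Bearing (8 mm plate, F_u = 450 MPa): end bolts L_c = 55 − 30/2 = 40, R_n = min(1.2×40×8×450, 2.4×27×8×450) = 172.8 kN/bolt; interior L_c = 82 − 30 = 52, R_n = 224.64 kN/bolt. φR_n = 0.75 × (1×172.8 + 2×224.64) = 466.6 kN.
Tension rupture (net): A_n = (109 − 1×32)×8 = 616 mm² (U = 1.0, A_e = A_n). φR_n = 0.75 × 450 × 616 = 207.9 kN.
Governing: min(604.2, 466.6, 207.9) = 207.9 kN → net-section rupture.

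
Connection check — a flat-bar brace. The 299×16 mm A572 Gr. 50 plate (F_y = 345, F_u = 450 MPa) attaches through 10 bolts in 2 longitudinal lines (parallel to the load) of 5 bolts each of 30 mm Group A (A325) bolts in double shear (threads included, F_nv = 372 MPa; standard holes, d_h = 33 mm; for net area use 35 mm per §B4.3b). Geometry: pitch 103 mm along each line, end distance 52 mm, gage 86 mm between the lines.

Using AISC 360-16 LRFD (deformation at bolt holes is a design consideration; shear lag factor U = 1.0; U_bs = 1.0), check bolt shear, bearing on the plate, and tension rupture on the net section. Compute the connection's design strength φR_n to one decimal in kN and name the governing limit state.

Bolt shear: A_b = π(30)²/4 = 706.86 mm². φR_n = 0.75 × 372 × 706.86 × 10 × 2 = 3944.3 kN.
Bearing (16 mm plate, F_u = 450 MPa): end bolts L_c = 52 − 33/2 = 35.5, R_n = min(1.2×35.5×16×450, 2.4×30×16×450) = 306.72 kN/bolt; interior L_c = 103 − 33 = 70, R_n = 518.4 kN/bolt. φR_n = 0.75 × (2×306.72 + 8×518.4) = 3570.5 kN.
Tension rupture (net): A_n = (299 − 2×35)×16 = 3664 mm² (U = 1.0, A_e = A_n). φR_n = 0.75 × 450 × 3664 = 1236.6 kN.
Governing: min(3944.3, 3570.5, 1236.6) = 1236.6 kN → net-section rupture.

1236.6 kN (net-section rupture governs)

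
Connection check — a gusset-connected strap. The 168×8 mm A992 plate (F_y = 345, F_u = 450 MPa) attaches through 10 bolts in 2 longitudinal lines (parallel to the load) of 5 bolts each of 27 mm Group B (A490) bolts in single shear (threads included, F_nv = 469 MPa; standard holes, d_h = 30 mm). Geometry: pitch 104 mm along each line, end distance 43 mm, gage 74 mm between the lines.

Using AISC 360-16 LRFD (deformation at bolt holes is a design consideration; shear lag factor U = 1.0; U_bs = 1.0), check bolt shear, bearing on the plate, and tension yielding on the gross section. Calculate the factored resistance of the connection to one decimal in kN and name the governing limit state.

Bolt shear: A_b = π(27)²/4 = 572.56 mm². φR_n = 0.75 × 469 × 572.56 × 10 × 1 = 2014.0 kN.
Bearing (8 mm plate, F_u = 450 MPa): end bolts L_c = 43 − 30/2 = 28, R_n = min(1.2×28×8×450, 2.4×27×8×450) = 120.96 kN/bolt; interior L_c = 104 − 30 = 74, R_n = 233.28 kN/bolt. φR_n = 0.75 × (2×120.96 + 8×233.28) = 1581.1 kN.
Tension yield (gross): A_g = 168×8 = 1344 mm². φR_n = 0.90 × 345 × 1344 = 417.3 kN.
Governing: min(2014.0, 1581.1, 417.3) = 417.3 kN → gross-section yield.

417.3 kN (gross-section yield governs)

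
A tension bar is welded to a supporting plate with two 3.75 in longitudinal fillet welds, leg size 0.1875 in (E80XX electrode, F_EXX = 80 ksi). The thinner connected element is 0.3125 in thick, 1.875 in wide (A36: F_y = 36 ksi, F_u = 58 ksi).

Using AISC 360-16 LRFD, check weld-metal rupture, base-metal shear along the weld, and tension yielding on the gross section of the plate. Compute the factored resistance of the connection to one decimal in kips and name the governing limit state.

Weld metal: throat = 0.707×0.1875 = 0.13256 in, L = 2×3.75 = 7.5 in. φR_n = 0.75 × 0.6 × 80 × 0.13256 × 7.5 = 35.8 kips.
Base metal shear (0.3125 in plate): yield φR_n = 1.0×0.6×36×0.3125×7.5 = 50.6 kips; rupture φR_n = 0.75×0.6×58×0.3125×7.5 = 61.2 kips; take 50.6 kips (yield).
Tension yield (gross): A_g = 1.875×0.3125 = 0.58594 in². φR_n = 0.90 × 36 × 0.58594 = 19.0 kips.
Governing: min(35.8, 50.6, 19.0) = 19.0 kips → gross-section yield.

19.0 kips (gross-section yield governs)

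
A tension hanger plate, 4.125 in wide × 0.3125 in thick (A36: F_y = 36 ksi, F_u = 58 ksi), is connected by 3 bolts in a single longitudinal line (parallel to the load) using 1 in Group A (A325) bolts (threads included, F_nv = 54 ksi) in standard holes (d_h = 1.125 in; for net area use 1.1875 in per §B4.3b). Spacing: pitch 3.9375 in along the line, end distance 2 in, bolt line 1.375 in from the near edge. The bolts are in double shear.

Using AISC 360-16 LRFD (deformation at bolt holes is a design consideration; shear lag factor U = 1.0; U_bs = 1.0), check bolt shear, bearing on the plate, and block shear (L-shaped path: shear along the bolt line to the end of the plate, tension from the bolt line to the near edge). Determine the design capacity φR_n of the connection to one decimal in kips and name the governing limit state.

60.6 kips (block shear governs)

Bolt shear: A_b = π(1)²/4 = 0.7854 in². φR_n = 0.75 × 54 × 0.7854 × 3 × 2 = 190.9 kips.
Bearing (0.3125 in plate, F_u = 58 ksi): end bolts L_c = 2 − 1.125/2 = 1.4375, R_n = min(1.2×1.4375×0.3125×58, 2.4×1×0.3125×58) = 31.266 kips/bolt; interior L_c = 3.9375 − 1.125 = 2.8125, R_n = 43.5 kips/bolt. φR_n = 0.75 × (1×31.266 + 2×43.5) = 88.7 kips.
Block shear: shear path 1×[2+2×3.9375] = 1×9.875 in, A_gv = 3.0859, A_nv = 1×(9.875 − 2.5×1.1875)×0.3125 = 2.1582 in²; tension to near edge: (1.375 − 0.5×1.1875)×0.3125 = 0.24414 in². R_n = min(0.6×58×2.1582, 0.6×36×3.0859) + 1.0×58×0.24414 = min(75.105, 66.655) + 14.16 = 80.815 kips. φR_n = 0.75 × 80.815 = 60.6 kips.
Governing: min(190.9, 88.7, 60.6) = 60.6 kips → block shear.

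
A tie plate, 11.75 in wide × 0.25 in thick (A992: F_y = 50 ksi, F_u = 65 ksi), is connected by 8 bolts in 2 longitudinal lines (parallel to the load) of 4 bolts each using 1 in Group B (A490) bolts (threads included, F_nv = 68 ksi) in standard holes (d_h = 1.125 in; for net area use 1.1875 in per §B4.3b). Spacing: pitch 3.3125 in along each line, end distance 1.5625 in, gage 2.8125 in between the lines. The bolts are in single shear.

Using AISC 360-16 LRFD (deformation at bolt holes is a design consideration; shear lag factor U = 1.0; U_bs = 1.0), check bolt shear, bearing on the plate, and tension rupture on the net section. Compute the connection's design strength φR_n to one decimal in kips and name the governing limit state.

114.3 kips (net-section rupture governs)

Bolt shear: A_b = π(1)²/4 = 0.7854 in². φR_n = 0.75 × 68 × 0.7854 × 8 × 1 = 320.4 kips.
Bearing (0.25 in plate, F_u = 65 ksi): end bolts L_c = 1.5625 − 1.125/2 = 1, R_n = min(1.2×1×0.25×65, 2.4×1×0.25×65) = 19.5 kips/bolt; interior L_c = 3.3125 − 1.125 = 2.1875, R_n = 39 kips/bolt. φR_n = 0.75 × (2×19.5 + 6×39) = 204.8 kips.
Tension rupture (net): A_n = (11.75 − 2×1.1875)×0.25 = 2.3438 in² (U = 1.0, A_e = A_n). φR_n = 0.75 × 65 × 2.3438 = 114.3 kips.
Governing: min(320.4, 204.8, 114.3) = 114.3 kips → net-section rupture.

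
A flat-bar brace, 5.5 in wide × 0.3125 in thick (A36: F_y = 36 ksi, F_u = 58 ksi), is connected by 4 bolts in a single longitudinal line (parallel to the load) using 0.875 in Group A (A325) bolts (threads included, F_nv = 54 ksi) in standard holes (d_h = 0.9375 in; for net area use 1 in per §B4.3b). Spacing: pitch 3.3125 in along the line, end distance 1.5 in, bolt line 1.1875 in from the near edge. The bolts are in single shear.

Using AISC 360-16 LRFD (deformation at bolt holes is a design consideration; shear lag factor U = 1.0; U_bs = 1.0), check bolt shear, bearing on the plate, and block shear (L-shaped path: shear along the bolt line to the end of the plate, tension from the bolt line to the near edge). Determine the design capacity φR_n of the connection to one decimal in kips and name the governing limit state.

Bolt shear: A_b = π(0.875)²/4 = 0.60132 in². φR_n = 0.75 × 54 × 0.60132 × 4 × 1 = 97.4 kips.
Bearing (0.3125 in plate, F_u = 58 ksi): end bolts L_c = 1.5 − 0.9375/2 = 1.03125, R_n = min(1.2×1.03125×0.3125×58, 2.4×0.875×0.3125×58) = 22.43 kips/bolt; interior L_c = 3.3125 − 0.9375 = 2.375, R_n = 38.063 kips/bolt. φR_n = 0.75 × (1×22.43 + 3×38.063) = 102.5 kips.
Block shear: shear path 1×[1.5+3×3.3125] = 1×11.4375 in, A_gv = 3.5742, A_nv = 1×(11.4375 − 3.5×1)×0.3125 = 2.4805 in²; tension to near edge: (1.1875 − 0.5×1)×0.3125 = 0.21484 in². R_n = min(0.6×58×2.4805, 0.6×36×3.5742) + 1.0×58×0.21484 = min(86.321, 77.203) + 12.461 = 89.664 kips. φR_n = 0.75 × 89.664 = 67.2 kips.
Governing: min(97.4, 102.5, 67.2) = 67.2 kips → block shear.

67.2 kips (block shear governs)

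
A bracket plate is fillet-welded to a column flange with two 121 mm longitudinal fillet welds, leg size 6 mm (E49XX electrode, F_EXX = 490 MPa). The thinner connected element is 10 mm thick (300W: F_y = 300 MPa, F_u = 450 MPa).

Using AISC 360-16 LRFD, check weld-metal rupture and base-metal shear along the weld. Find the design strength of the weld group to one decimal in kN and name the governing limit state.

226.4 kN (weld metal governs)

Weld metal: throat = 0.707×6 = 4.242 mm, L = 2×121 = 242 mm. φR_n = 0.75 × 0.6 × 490 × 4.242 × 242 = 226.4 kN.
Base metal shear (10 mm plate): yield φR_n = 1.0×0.6×300×10×242 = 435.6 kN; rupture φR_n = 0.75×0.6×450×10×242 = 490.1 kN; take 435.6 kN (yield).
Governing: min(226.4, 435.6) = 226.4 kN → weld metal.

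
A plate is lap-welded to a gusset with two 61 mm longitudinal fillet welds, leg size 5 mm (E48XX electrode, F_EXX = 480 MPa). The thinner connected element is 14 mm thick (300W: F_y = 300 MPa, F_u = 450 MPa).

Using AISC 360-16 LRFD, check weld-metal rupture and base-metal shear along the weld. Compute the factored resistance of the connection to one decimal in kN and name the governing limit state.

Weld metal: throat = 0.707×5 = 3.535 mm, L = 2×61 = 122 mm. φR_n = 0.75 × 0.6 × 480 × 3.535 × 122 = 93.2 kN.
Base metal shear (14 mm plate): yield φR_n = 1.0×0.6×300×14×122 = 307.4 kN; rupture φR_n = 0.75×0.6×450×14×122 = 345.9 kN; take 307.4 kN (yield).
Governing: min(93.2, 307.4) = 93.2 kN → weld metal.

93.2 kN (weld metal governs)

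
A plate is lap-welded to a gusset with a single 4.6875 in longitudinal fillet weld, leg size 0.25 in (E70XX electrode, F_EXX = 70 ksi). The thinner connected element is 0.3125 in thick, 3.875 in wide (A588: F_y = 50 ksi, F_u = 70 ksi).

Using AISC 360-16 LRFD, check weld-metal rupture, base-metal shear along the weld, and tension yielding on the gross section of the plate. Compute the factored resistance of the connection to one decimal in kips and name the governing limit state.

Weld metal: throat = 0.707×0.25 = 0.17675 in, L = 4.6875 in. φR_n = 0.75 × 0.6 × 70 × 0.17675 × 4.6875 = 26.1 kips.
Base metal shear (0.3125 in plate): yield φR_n = 1.0×0.6×50×0.3125×4.6875 = 43.9 kips; rupture φR_n = 0.75×0.6×70×0.3125×4.6875 = 46.1 kips; take 43.9 kips (yield).
Tension yield (gross): A_g = 3.875×0.3125 = 1.2109 in². φR_n = 0.90 × 50 × 1.2109 = 54.5 kips.
Governing: min(26.1, 43.9, 54.5) = 26.1 kips → weld metal.

26.1 kips (weld metal governs)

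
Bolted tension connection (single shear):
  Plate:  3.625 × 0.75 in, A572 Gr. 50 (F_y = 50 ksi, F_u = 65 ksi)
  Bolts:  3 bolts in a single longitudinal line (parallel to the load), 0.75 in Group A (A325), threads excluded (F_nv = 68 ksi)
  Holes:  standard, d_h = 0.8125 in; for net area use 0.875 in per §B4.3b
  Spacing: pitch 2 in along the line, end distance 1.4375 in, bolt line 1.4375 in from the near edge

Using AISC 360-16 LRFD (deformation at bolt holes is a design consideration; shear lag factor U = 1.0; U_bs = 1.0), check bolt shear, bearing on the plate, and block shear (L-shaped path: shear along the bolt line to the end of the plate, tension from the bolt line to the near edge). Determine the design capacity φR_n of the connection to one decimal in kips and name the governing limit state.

67.6 kips (bolt shear governs)

Bolt shear: A_b = π(0.75)²/4 = 0.44179 in². φR_n = 0.75 × 68 × 0.44179 × 3 × 1 = 67.6 kips.
Bearing (0.75 in plate, F_u = 65 ksi): end bolts L_c = 1.4375 − 0.8125/2 = 1.03125, R_n = min(1.2×1.03125×0.75×65, 2.4×0.75×0.75×65) = 60.328 kips/bolt; interior L_c = 2 − 0.8125 = 1.1875, R_n = 69.469 kips/bolt. φR_n = 0.75 × (1×60.328 + 2×69.469) = 149.4 kips.
Block shear: shear path 1×[1.4375+2×2] = 1×5.4375 in, A_gv = 4.0781, A_nv = 1×(5.4375 − 2.5×0.875)×0.75 = 2.4375 in²; tension to near edge: (1.4375 − 0.5×0.875)×0.75 = 0.75 in². R_n = min(0.6×65×2.4375, 0.6×50×4.0781) + 1.0×65×0.75 = min(95.063, 122.34) + 48.75 = 143.81 kips. φR_n = 0.75 × 143.81 = 107.9 kips.
Governing: min(67.6, 149.4, 107.9) = 67.6 kips → bolt shear.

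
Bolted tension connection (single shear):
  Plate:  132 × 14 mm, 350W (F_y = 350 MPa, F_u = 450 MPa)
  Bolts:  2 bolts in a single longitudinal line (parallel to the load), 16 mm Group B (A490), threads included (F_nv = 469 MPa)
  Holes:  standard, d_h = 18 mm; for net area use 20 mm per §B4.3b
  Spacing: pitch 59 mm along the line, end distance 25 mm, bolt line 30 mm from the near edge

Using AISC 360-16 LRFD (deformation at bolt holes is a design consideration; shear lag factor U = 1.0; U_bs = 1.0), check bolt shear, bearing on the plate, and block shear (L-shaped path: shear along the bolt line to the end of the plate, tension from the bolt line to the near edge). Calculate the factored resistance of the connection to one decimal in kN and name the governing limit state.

141.4 kN (bolt shear governs)

Bolt shear: A_b = π(16)²/4 = 201.06 mm². φR_n = 0.75 × 469 × 201.06 × 2 × 1 = 141.4 kN.
Bearing (14 mm plate, F_u = 450 MPa): end bolts L_c = 25 − 18/2 = 16, R_n = min(1.2×16×14×450, 2.4×16×14×450) = 120.96 kN/bolt; interior L_c = 59 − 18 = 41, R_n = 241.92 kN/bolt. φR_n = 0.75 × (1×120.96 + 1×241.92) = 272.2 kN.
Block shear: shear path 1×[25+1×59] = 1×84 mm, A_gv = 1176, A_nv = 1×(84 − 1.5×20)×14 = 756 mm²; tension to near edge: (30 − 0.5×20)×14 = 280 mm². R_n = min(0.6×450×756, 0.6×350×1176) + 1.0×450×280 = min(204.12, 246.96) + 126 = 330.12 kN. φR_n = 0.75 × 330.12 = 247.6 kN.
Governing: min(141.4, 272.2, 247.6) = 141.4 kN → bolt shear.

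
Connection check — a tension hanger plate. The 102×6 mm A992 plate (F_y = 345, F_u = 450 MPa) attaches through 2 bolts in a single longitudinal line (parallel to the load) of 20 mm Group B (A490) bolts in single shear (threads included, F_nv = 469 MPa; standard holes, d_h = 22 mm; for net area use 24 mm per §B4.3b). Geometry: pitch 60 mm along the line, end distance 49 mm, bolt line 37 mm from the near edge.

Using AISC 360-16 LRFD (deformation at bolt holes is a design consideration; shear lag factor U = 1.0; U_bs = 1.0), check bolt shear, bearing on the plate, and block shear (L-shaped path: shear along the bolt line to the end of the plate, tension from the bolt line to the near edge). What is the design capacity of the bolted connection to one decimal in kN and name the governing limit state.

139.3 kN (block shear governs)

Bolt shear: A_b = π(20)²/4 = 314.16 mm². φR_n = 0.75 × 469 × 314.16 × 2 × 1 = 221.0 kN.
Bearing (6 mm plate, F_u = 450 MPa): end bolts L_c = 49 − 22/2 = 38, R_n = min(1.2×38×6×450, 2.4×20×6×450) = 123.12 kN/bolt; interior L_c = 60 − 22 = 38, R_n = 123.12 kN/bolt. φR_n = 0.75 × (1×123.12 + 1×123.12) = 184.7 kN.
Block shear: shear path 1×[49+1×60] = 1×109 mm, A_gv = 654, A_nv = 1×(109 − 1.5×24)×6 = 438 mm²; tension to near edge: (37 − 0.5×24)×6 = 150 mm². R_n = min(0.6×450×438, 0.6×345×654) + 1.0×450×150 = min(118.26, 135.38) + 67.5 = 185.76 kN. φR_n = 0.75 × 185.76 = 139.3 kN.
Governing: min(221.0, 184.7, 139.3) = 139.3 kN → block shear.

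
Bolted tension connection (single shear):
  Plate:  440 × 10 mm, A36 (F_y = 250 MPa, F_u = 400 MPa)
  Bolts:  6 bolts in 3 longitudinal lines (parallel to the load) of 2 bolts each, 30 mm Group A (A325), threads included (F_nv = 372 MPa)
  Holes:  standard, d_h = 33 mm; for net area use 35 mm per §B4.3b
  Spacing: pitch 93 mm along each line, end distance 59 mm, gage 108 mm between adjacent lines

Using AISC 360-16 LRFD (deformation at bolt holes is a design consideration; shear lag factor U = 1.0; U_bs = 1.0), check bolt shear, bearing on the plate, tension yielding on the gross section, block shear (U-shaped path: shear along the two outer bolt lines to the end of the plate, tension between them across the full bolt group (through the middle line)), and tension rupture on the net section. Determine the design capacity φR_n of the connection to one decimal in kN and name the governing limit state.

Bolt shear: A_b = π(30)²/4 = 706.86 mm². φR_n = 0.75 × 372 × 706.86 × 6 × 1 = 1183.3 kN.
Bearing (10 mm plate, F_u = 400 MPa): end bolts L_c = 59 − 33/2 = 42.5, R_n = min(1.2×42.5×10×400, 2.4×30×10×400) = 204 kN/bolt; interior L_c = 93 − 33 = 60, R_n = 288 kN/bolt. φR_n = 0.75 × (3×204 + 3×288) = 1107.0 kN.
Tension yield (gross): A_g = 440×10 = 4400 mm². φR_n = 0.90 × 250 × 4400 = 990.0 kN.
Block shear: shear path 2×[59+1×93] = 2×152 mm, A_gv = 3040, A_nv = 2×(152 − 1.5×35)×10 = 1990 mm²; tension across gage: (216 − 2×35)×10 = 1460 mm². R_n = min(0.6×400×1990, 0.6×250×3040) + 1.0×400×1460 = min(477.6, 456) + 584 = 1040 kN. φR_n = 0.75 × 1040 = 780.0 kN.
Tension rupture (net): A_n = (440 − 3×35)×10 = 3350 mm² (U = 1.0, A_e = A_n). φR_n = 0.75 × 400 × 3350 = 1005.0 kN.
Governing: min(1183.3, 1107.0, 990.0, 780.0, 1005.0) = 780.0 kN → block shear.

780.0 kN (block shear governs)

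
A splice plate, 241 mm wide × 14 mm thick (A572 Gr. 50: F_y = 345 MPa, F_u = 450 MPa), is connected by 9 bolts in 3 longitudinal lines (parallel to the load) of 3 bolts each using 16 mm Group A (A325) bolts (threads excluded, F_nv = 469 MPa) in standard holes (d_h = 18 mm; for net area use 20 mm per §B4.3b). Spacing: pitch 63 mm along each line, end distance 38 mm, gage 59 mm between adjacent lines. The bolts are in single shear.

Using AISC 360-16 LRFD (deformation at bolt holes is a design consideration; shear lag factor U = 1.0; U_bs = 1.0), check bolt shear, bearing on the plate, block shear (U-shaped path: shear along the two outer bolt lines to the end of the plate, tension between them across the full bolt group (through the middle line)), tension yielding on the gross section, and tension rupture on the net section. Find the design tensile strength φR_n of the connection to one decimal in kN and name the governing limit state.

636.5 kN (bolt shear governs)

Bolt shear: A_b = π(16)²/4 = 201.06 mm². φR_n = 0.75 × 469 × 201.06 × 9 × 1 = 636.5 kN.
Bearing (14 mm plate, F_u = 450 MPa): end bolts L_c = 38 − 18/2 = 29, R_n = min(1.2×29×14×450, 2.4×16×14×450) = 219.24 kN/bolt; interior L_c = 63 − 18 = 45, R_n = 241.92 kN/bolt. φR_n = 0.75 × (3×219.24 + 6×241.92) = 1581.9 kN.
Block shear: shear path 2×[38+2×63] = 2×164 mm, A_gv = 4592, A_nv = 2×(164 − 2.5×20)×14 = 3192 mm²; tension across gage: (118 − 2×20)×14 = 1092 mm². R_n = min(0.6×450×3192, 0.6×345×4592) + 1.0×450×1092 = min(861.84, 950.54) + 491.4 = 1353.2 kN. φR_n = 0.75 × 1353.2 = 1014.9 kN.
Tension yield (gross): A_g = 241×14 = 3374 mm². φR_n = 0.90 × 345 × 3374 = 1047.6 kN.
Tension rupture (net): A_n = (241 − 3×20)×14 = 2534 mm² (U = 1.0, A_e = A_n). φR_n = 0.75 × 450 × 2534 = 855.2 kN.
Governing: min(636.5, 1581.9, 1014.9, 1047.6, 855.2) = 636.5 kN → bolt shear.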